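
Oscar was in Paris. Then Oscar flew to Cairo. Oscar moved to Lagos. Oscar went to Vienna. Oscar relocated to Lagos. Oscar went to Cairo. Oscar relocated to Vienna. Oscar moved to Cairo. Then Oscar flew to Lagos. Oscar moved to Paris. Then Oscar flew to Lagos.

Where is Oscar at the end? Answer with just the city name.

Answer: Lagos

Derivation:
Tracking Oscar's location:
Start: Oscar is in Paris.
After move 1: Paris -> Cairo. Oscar is in Cairo.
After move 2: Cairo -> Lagos. Oscar is in Lagos.
After move 3: Lagos -> Vienna. Oscar is in Vienna.
After move 4: Vienna -> Lagos. Oscar is in Lagos.
After move 5: Lagos -> Cairo. Oscar is in Cairo.
After move 6: Cairo -> Vienna. Oscar is in Vienna.
After move 7: Vienna -> Cairo. Oscar is in Cairo.
After move 8: Cairo -> Lagos. Oscar is in Lagos.
After move 9: Lagos -> Paris. Oscar is in Paris.
After move 10: Paris -> Lagos. Oscar is in Lagos.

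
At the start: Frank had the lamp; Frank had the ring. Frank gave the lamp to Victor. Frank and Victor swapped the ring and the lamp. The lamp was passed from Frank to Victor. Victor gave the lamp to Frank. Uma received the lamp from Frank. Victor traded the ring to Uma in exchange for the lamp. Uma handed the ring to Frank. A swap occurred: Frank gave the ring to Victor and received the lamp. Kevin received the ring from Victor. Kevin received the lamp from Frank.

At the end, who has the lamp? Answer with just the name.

Answer: Kevin

Derivation:
Tracking all object holders:
Start: lamp:Frank, ring:Frank
Event 1 (give lamp: Frank -> Victor). State: lamp:Victor, ring:Frank
Event 2 (swap ring<->lamp: now ring:Victor, lamp:Frank). State: lamp:Frank, ring:Victor
Event 3 (give lamp: Frank -> Victor). State: lamp:Victor, ring:Victor
Event 4 (give lamp: Victor -> Frank). State: lamp:Frank, ring:Victor
Event 5 (give lamp: Frank -> Uma). State: lamp:Uma, ring:Victor
Event 6 (swap ring<->lamp: now ring:Uma, lamp:Victor). State: lamp:Victor, ring:Uma
Event 7 (give ring: Uma -> Frank). State: lamp:Victor, ring:Frank
Event 8 (swap ring<->lamp: now ring:Victor, lamp:Frank). State: lamp:Frank, ring:Victor
Event 9 (give ring: Victor -> Kevin). State: lamp:Frank, ring:Kevin
Event 10 (give lamp: Frank -> Kevin). State: lamp:Kevin, ring:Kevin

Final state: lamp:Kevin, ring:Kevin
The lamp is held by Kevin.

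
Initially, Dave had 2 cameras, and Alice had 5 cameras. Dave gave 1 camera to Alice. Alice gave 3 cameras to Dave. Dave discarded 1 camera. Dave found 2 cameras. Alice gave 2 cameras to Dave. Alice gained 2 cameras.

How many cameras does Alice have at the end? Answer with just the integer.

Answer: 3

Derivation:
Tracking counts step by step:
Start: Dave=2, Alice=5
Event 1 (Dave -> Alice, 1): Dave: 2 -> 1, Alice: 5 -> 6. State: Dave=1, Alice=6
Event 2 (Alice -> Dave, 3): Alice: 6 -> 3, Dave: 1 -> 4. State: Dave=4, Alice=3
Event 3 (Dave -1): Dave: 4 -> 3. State: Dave=3, Alice=3
Event 4 (Dave +2): Dave: 3 -> 5. State: Dave=5, Alice=3
Event 5 (Alice -> Dave, 2): Alice: 3 -> 1, Dave: 5 -> 7. State: Dave=7, Alice=1
Event 6 (Alice +2): Alice: 1 -> 3. State: Dave=7, Alice=3

Alice's final count: 3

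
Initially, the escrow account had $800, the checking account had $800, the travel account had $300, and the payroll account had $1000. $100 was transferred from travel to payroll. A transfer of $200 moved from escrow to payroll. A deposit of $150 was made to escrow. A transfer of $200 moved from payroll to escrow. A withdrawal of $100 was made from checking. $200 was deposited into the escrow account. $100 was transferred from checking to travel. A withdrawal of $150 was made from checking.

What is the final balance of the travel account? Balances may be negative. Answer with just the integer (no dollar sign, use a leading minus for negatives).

Answer: 300

Derivation:
Tracking account balances step by step:
Start: escrow=800, checking=800, travel=300, payroll=1000
Event 1 (transfer 100 travel -> payroll): travel: 300 - 100 = 200, payroll: 1000 + 100 = 1100. Balances: escrow=800, checking=800, travel=200, payroll=1100
Event 2 (transfer 200 escrow -> payroll): escrow: 800 - 200 = 600, payroll: 1100 + 200 = 1300. Balances: escrow=600, checking=800, travel=200, payroll=1300
Event 3 (deposit 150 to escrow): escrow: 600 + 150 = 750. Balances: escrow=750, checking=800, travel=200, payroll=1300
Event 4 (transfer 200 payroll -> escrow): payroll: 1300 - 200 = 1100, escrow: 750 + 200 = 950. Balances: escrow=950, checking=800, travel=200, payroll=1100
Event 5 (withdraw 100 from checking): checking: 800 - 100 = 700. Balances: escrow=950, checking=700, travel=200, payroll=1100
Event 6 (deposit 200 to escrow): escrow: 950 + 200 = 1150. Balances: escrow=1150, checking=700, travel=200, payroll=1100
Event 7 (transfer 100 checking -> travel): checking: 700 - 100 = 600, travel: 200 + 100 = 300. Balances: escrow=1150, checking=600, travel=300, payroll=1100
Event 8 (withdraw 150 from checking): checking: 600 - 150 = 450. Balances: escrow=1150, checking=450, travel=300, payroll=1100

Final balance of travel: 300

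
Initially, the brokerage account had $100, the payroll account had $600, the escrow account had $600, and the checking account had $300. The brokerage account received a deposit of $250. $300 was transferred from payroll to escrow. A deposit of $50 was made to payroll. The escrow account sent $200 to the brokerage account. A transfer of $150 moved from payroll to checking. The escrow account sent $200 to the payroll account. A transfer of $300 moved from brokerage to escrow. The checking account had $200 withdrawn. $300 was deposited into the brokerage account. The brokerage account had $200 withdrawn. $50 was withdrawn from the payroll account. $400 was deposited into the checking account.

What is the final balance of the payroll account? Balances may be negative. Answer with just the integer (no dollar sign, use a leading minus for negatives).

Tracking account balances step by step:
Start: brokerage=100, payroll=600, escrow=600, checking=300
Event 1 (deposit 250 to brokerage): brokerage: 100 + 250 = 350. Balances: brokerage=350, payroll=600, escrow=600, checking=300
Event 2 (transfer 300 payroll -> escrow): payroll: 600 - 300 = 300, escrow: 600 + 300 = 900. Balances: brokerage=350, payroll=300, escrow=900, checking=300
Event 3 (deposit 50 to payroll): payroll: 300 + 50 = 350. Balances: brokerage=350, payroll=350, escrow=900, checking=300
Event 4 (transfer 200 escrow -> brokerage): escrow: 900 - 200 = 700, brokerage: 350 + 200 = 550. Balances: brokerage=550, payroll=350, escrow=700, checking=300
Event 5 (transfer 150 payroll -> checking): payroll: 350 - 150 = 200, checking: 300 + 150 = 450. Balances: brokerage=550, payroll=200, escrow=700, checking=450
Event 6 (transfer 200 escrow -> payroll): escrow: 700 - 200 = 500, payroll: 200 + 200 = 400. Balances: brokerage=550, payroll=400, escrow=500, checking=450
Event 7 (transfer 300 brokerage -> escrow): brokerage: 550 - 300 = 250, escrow: 500 + 300 = 800. Balances: brokerage=250, payroll=400, escrow=800, checking=450
Event 8 (withdraw 200 from checking): checking: 450 - 200 = 250. Balances: brokerage=250, payroll=400, escrow=800, checking=250
Event 9 (deposit 300 to brokerage): brokerage: 250 + 300 = 550. Balances: brokerage=550, payroll=400, escrow=800, checking=250
Event 10 (withdraw 200 from brokerage): brokerage: 550 - 200 = 350. Balances: brokerage=350, payroll=400, escrow=800, checking=250
Event 11 (withdraw 50 from payroll): payroll: 400 - 50 = 350. Balances: brokerage=350, payroll=350, escrow=800, checking=250
Event 12 (deposit 400 to checking): checking: 250 + 400 = 650. Balances: brokerage=350, payroll=350, escrow=800, checking=650

Final balance of payroll: 350

Answer: 350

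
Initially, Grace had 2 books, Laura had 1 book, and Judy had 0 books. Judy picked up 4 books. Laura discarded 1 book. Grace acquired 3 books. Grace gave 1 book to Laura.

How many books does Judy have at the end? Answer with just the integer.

Answer: 4

Derivation:
Tracking counts step by step:
Start: Grace=2, Laura=1, Judy=0
Event 1 (Judy +4): Judy: 0 -> 4. State: Grace=2, Laura=1, Judy=4
Event 2 (Laura -1): Laura: 1 -> 0. State: Grace=2, Laura=0, Judy=4
Event 3 (Grace +3): Grace: 2 -> 5. State: Grace=5, Laura=0, Judy=4
Event 4 (Grace -> Laura, 1): Grace: 5 -> 4, Laura: 0 -> 1. State: Grace=4, Laura=1, Judy=4

Judy's final count: 4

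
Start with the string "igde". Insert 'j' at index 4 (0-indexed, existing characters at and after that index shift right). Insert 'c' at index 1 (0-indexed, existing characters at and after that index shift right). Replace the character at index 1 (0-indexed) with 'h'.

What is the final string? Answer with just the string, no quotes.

Answer: ihgdej

Derivation:
Applying each edit step by step:
Start: "igde"
Op 1 (insert 'j' at idx 4): "igde" -> "igdej"
Op 2 (insert 'c' at idx 1): "igdej" -> "icgdej"
Op 3 (replace idx 1: 'c' -> 'h'): "icgdej" -> "ihgdej"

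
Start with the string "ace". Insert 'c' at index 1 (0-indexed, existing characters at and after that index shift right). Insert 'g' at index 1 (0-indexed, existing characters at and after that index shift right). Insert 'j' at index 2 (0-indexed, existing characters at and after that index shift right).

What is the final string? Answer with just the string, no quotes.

Applying each edit step by step:
Start: "ace"
Op 1 (insert 'c' at idx 1): "ace" -> "acce"
Op 2 (insert 'g' at idx 1): "acce" -> "agcce"
Op 3 (insert 'j' at idx 2): "agcce" -> "agjcce"

Answer: agjcce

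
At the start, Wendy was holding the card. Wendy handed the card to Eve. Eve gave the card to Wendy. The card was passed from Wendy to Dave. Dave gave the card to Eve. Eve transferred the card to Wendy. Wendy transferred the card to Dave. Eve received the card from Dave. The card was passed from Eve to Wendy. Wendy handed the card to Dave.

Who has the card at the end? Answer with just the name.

Tracking the card through each event:
Start: Wendy has the card.
After event 1: Eve has the card.
After event 2: Wendy has the card.
After event 3: Dave has the card.
After event 4: Eve has the card.
After event 5: Wendy has the card.
After event 6: Dave has the card.
After event 7: Eve has the card.
After event 8: Wendy has the card.
After event 9: Dave has the card.

Answer: Dave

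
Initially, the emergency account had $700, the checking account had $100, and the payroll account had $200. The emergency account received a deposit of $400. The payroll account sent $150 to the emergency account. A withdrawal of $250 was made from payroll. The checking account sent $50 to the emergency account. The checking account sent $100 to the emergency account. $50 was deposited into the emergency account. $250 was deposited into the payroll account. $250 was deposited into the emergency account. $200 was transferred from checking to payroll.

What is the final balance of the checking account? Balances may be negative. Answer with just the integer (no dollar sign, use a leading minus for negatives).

Tracking account balances step by step:
Start: emergency=700, checking=100, payroll=200
Event 1 (deposit 400 to emergency): emergency: 700 + 400 = 1100. Balances: emergency=1100, checking=100, payroll=200
Event 2 (transfer 150 payroll -> emergency): payroll: 200 - 150 = 50, emergency: 1100 + 150 = 1250. Balances: emergency=1250, checking=100, payroll=50
Event 3 (withdraw 250 from payroll): payroll: 50 - 250 = -200. Balances: emergency=1250, checking=100, payroll=-200
Event 4 (transfer 50 checking -> emergency): checking: 100 - 50 = 50, emergency: 1250 + 50 = 1300. Balances: emergency=1300, checking=50, payroll=-200
Event 5 (transfer 100 checking -> emergency): checking: 50 - 100 = -50, emergency: 1300 + 100 = 1400. Balances: emergency=1400, checking=-50, payroll=-200
Event 6 (deposit 50 to emergency): emergency: 1400 + 50 = 1450. Balances: emergency=1450, checking=-50, payroll=-200
Event 7 (deposit 250 to payroll): payroll: -200 + 250 = 50. Balances: emergency=1450, checking=-50, payroll=50
Event 8 (deposit 250 to emergency): emergency: 1450 + 250 = 1700. Balances: emergency=1700, checking=-50, payroll=50
Event 9 (transfer 200 checking -> payroll): checking: -50 - 200 = -250, payroll: 50 + 200 = 250. Balances: emergency=1700, checking=-250, payroll=250

Final balance of checking: -250

Answer: -250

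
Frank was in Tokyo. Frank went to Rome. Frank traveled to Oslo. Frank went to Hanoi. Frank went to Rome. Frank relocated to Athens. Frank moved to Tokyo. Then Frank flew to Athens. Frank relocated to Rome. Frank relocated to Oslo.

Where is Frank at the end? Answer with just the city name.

Answer: Oslo

Derivation:
Tracking Frank's location:
Start: Frank is in Tokyo.
After move 1: Tokyo -> Rome. Frank is in Rome.
After move 2: Rome -> Oslo. Frank is in Oslo.
After move 3: Oslo -> Hanoi. Frank is in Hanoi.
After move 4: Hanoi -> Rome. Frank is in Rome.
After move 5: Rome -> Athens. Frank is in Athens.
After move 6: Athens -> Tokyo. Frank is in Tokyo.
After move 7: Tokyo -> Athens. Frank is in Athens.
After move 8: Athens -> Rome. Frank is in Rome.
After move 9: Rome -> Oslo. Frank is in Oslo.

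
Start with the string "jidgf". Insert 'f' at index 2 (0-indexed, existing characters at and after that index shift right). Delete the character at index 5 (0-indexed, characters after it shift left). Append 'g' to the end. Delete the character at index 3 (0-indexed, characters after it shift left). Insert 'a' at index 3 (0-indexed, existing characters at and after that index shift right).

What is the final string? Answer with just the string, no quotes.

Answer: jifagg

Derivation:
Applying each edit step by step:
Start: "jidgf"
Op 1 (insert 'f' at idx 2): "jidgf" -> "jifdgf"
Op 2 (delete idx 5 = 'f'): "jifdgf" -> "jifdg"
Op 3 (append 'g'): "jifdg" -> "jifdgg"
Op 4 (delete idx 3 = 'd'): "jifdgg" -> "jifgg"
Op 5 (insert 'a' at idx 3): "jifgg" -> "jifagg"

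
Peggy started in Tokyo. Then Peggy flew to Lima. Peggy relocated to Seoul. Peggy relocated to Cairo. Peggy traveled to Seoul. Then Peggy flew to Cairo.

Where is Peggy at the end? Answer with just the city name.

Tracking Peggy's location:
Start: Peggy is in Tokyo.
After move 1: Tokyo -> Lima. Peggy is in Lima.
After move 2: Lima -> Seoul. Peggy is in Seoul.
After move 3: Seoul -> Cairo. Peggy is in Cairo.
After move 4: Cairo -> Seoul. Peggy is in Seoul.
After move 5: Seoul -> Cairo. Peggy is in Cairo.

Answer: Cairo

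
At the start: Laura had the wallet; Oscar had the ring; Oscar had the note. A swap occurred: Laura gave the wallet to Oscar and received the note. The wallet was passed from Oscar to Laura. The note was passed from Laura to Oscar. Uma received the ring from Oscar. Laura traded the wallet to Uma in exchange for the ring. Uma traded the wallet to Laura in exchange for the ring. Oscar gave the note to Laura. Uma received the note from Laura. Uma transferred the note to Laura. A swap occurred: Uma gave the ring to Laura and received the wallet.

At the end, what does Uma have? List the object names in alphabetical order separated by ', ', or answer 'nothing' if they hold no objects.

Answer: wallet

Derivation:
Tracking all object holders:
Start: wallet:Laura, ring:Oscar, note:Oscar
Event 1 (swap wallet<->note: now wallet:Oscar, note:Laura). State: wallet:Oscar, ring:Oscar, note:Laura
Event 2 (give wallet: Oscar -> Laura). State: wallet:Laura, ring:Oscar, note:Laura
Event 3 (give note: Laura -> Oscar). State: wallet:Laura, ring:Oscar, note:Oscar
Event 4 (give ring: Oscar -> Uma). State: wallet:Laura, ring:Uma, note:Oscar
Event 5 (swap wallet<->ring: now wallet:Uma, ring:Laura). State: wallet:Uma, ring:Laura, note:Oscar
Event 6 (swap wallet<->ring: now wallet:Laura, ring:Uma). State: wallet:Laura, ring:Uma, note:Oscar
Event 7 (give note: Oscar -> Laura). State: wallet:Laura, ring:Uma, note:Laura
Event 8 (give note: Laura -> Uma). State: wallet:Laura, ring:Uma, note:Uma
Event 9 (give note: Uma -> Laura). State: wallet:Laura, ring:Uma, note:Laura
Event 10 (swap ring<->wallet: now ring:Laura, wallet:Uma). State: wallet:Uma, ring:Laura, note:Laura

Final state: wallet:Uma, ring:Laura, note:Laura
Uma holds: wallet.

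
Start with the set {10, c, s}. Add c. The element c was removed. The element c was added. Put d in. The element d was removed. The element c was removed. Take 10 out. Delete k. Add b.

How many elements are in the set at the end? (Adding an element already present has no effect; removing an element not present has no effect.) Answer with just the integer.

Tracking the set through each operation:
Start: {10, c, s}
Event 1 (add c): already present, no change. Set: {10, c, s}
Event 2 (remove c): removed. Set: {10, s}
Event 3 (add c): added. Set: {10, c, s}
Event 4 (add d): added. Set: {10, c, d, s}
Event 5 (remove d): removed. Set: {10, c, s}
Event 6 (remove c): removed. Set: {10, s}
Event 7 (remove 10): removed. Set: {s}
Event 8 (remove k): not present, no change. Set: {s}
Event 9 (add b): added. Set: {b, s}

Final set: {b, s} (size 2)

Answer: 2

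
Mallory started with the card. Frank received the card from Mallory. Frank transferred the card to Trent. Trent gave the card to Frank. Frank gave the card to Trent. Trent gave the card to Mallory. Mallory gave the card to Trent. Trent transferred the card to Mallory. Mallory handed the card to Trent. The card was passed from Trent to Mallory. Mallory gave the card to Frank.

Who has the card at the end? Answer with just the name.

Answer: Frank

Derivation:
Tracking the card through each event:
Start: Mallory has the card.
After event 1: Frank has the card.
After event 2: Trent has the card.
After event 3: Frank has the card.
After event 4: Trent has the card.
After event 5: Mallory has the card.
After event 6: Trent has the card.
After event 7: Mallory has the card.
After event 8: Trent has the card.
After event 9: Mallory has the card.
After event 10: Frank has the card.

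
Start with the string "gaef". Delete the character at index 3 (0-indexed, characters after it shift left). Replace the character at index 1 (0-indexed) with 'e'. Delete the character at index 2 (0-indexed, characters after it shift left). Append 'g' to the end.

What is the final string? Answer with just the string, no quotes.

Applying each edit step by step:
Start: "gaef"
Op 1 (delete idx 3 = 'f'): "gaef" -> "gae"
Op 2 (replace idx 1: 'a' -> 'e'): "gae" -> "gee"
Op 3 (delete idx 2 = 'e'): "gee" -> "ge"
Op 4 (append 'g'): "ge" -> "geg"

Answer: geg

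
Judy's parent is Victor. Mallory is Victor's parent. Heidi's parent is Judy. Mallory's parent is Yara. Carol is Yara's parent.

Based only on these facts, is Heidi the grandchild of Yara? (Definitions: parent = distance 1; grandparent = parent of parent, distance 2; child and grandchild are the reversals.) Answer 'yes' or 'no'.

Answer: no

Derivation:
Reconstructing the parent chain from the given facts:
  Carol -> Yara -> Mallory -> Victor -> Judy -> Heidi
(each arrow means 'parent of the next')
Positions in the chain (0 = top):
  position of Carol: 0
  position of Yara: 1
  position of Mallory: 2
  position of Victor: 3
  position of Judy: 4
  position of Heidi: 5

Heidi is at position 5, Yara is at position 1; signed distance (j - i) = -4.
'grandchild' requires j - i = -2. Actual distance is -4, so the relation does NOT hold.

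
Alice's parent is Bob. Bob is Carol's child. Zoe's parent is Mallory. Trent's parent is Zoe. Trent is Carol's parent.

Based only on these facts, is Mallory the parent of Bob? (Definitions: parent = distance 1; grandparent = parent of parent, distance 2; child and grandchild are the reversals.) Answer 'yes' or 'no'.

Answer: no

Derivation:
Reconstructing the parent chain from the given facts:
  Mallory -> Zoe -> Trent -> Carol -> Bob -> Alice
(each arrow means 'parent of the next')
Positions in the chain (0 = top):
  position of Mallory: 0
  position of Zoe: 1
  position of Trent: 2
  position of Carol: 3
  position of Bob: 4
  position of Alice: 5

Mallory is at position 0, Bob is at position 4; signed distance (j - i) = 4.
'parent' requires j - i = 1. Actual distance is 4, so the relation does NOT hold.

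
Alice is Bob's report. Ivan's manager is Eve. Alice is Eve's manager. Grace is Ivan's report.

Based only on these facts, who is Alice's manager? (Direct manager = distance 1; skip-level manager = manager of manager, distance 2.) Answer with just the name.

Answer: Bob

Derivation:
Reconstructing the manager chain from the given facts:
  Bob -> Alice -> Eve -> Ivan -> Grace
(each arrow means 'manager of the next')
Positions in the chain (0 = top):
  position of Bob: 0
  position of Alice: 1
  position of Eve: 2
  position of Ivan: 3
  position of Grace: 4

Alice is at position 1; the manager is 1 step up the chain, i.e. position 0: Bob.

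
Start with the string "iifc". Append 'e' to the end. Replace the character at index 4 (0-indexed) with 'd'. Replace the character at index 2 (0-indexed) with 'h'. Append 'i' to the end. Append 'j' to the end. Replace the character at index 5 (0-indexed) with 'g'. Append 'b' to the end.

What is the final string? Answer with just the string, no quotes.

Answer: iihcdgjb

Derivation:
Applying each edit step by step:
Start: "iifc"
Op 1 (append 'e'): "iifc" -> "iifce"
Op 2 (replace idx 4: 'e' -> 'd'): "iifce" -> "iifcd"
Op 3 (replace idx 2: 'f' -> 'h'): "iifcd" -> "iihcd"
Op 4 (append 'i'): "iihcd" -> "iihcdi"
Op 5 (append 'j'): "iihcdi" -> "iihcdij"
Op 6 (replace idx 5: 'i' -> 'g'): "iihcdij" -> "iihcdgj"
Op 7 (append 'b'): "iihcdgj" -> "iihcdgjb"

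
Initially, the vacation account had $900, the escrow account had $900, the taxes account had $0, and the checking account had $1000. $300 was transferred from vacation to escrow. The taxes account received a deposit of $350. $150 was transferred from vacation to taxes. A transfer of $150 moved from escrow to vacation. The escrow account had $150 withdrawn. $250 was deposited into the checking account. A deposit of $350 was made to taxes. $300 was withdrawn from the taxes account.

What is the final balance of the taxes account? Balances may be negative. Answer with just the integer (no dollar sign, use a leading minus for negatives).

Answer: 550

Derivation:
Tracking account balances step by step:
Start: vacation=900, escrow=900, taxes=0, checking=1000
Event 1 (transfer 300 vacation -> escrow): vacation: 900 - 300 = 600, escrow: 900 + 300 = 1200. Balances: vacation=600, escrow=1200, taxes=0, checking=1000
Event 2 (deposit 350 to taxes): taxes: 0 + 350 = 350. Balances: vacation=600, escrow=1200, taxes=350, checking=1000
Event 3 (transfer 150 vacation -> taxes): vacation: 600 - 150 = 450, taxes: 350 + 150 = 500. Balances: vacation=450, escrow=1200, taxes=500, checking=1000
Event 4 (transfer 150 escrow -> vacation): escrow: 1200 - 150 = 1050, vacation: 450 + 150 = 600. Balances: vacation=600, escrow=1050, taxes=500, checking=1000
Event 5 (withdraw 150 from escrow): escrow: 1050 - 150 = 900. Balances: vacation=600, escrow=900, taxes=500, checking=1000
Event 6 (deposit 250 to checking): checking: 1000 + 250 = 1250. Balances: vacation=600, escrow=900, taxes=500, checking=1250
Event 7 (deposit 350 to taxes): taxes: 500 + 350 = 850. Balances: vacation=600, escrow=900, taxes=850, checking=1250
Event 8 (withdraw 300 from taxes): taxes: 850 - 300 = 550. Balances: vacation=600, escrow=900, taxes=550, checking=1250

Final balance of taxes: 550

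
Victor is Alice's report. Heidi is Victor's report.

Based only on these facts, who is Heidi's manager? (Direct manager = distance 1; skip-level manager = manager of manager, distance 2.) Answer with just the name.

Reconstructing the manager chain from the given facts:
  Alice -> Victor -> Heidi
(each arrow means 'manager of the next')
Positions in the chain (0 = top):
  position of Alice: 0
  position of Victor: 1
  position of Heidi: 2

Heidi is at position 2; the manager is 1 step up the chain, i.e. position 1: Victor.

Answer: Victor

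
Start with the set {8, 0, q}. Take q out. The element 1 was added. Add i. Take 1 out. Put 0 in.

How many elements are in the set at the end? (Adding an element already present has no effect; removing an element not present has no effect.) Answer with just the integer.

Tracking the set through each operation:
Start: {0, 8, q}
Event 1 (remove q): removed. Set: {0, 8}
Event 2 (add 1): added. Set: {0, 1, 8}
Event 3 (add i): added. Set: {0, 1, 8, i}
Event 4 (remove 1): removed. Set: {0, 8, i}
Event 5 (add 0): already present, no change. Set: {0, 8, i}

Final set: {0, 8, i} (size 3)

Answer: 3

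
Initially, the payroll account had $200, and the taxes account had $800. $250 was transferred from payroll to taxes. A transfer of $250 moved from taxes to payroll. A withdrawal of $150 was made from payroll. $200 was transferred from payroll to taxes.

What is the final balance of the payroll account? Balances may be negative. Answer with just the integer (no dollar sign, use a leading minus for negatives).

Answer: -150

Derivation:
Tracking account balances step by step:
Start: payroll=200, taxes=800
Event 1 (transfer 250 payroll -> taxes): payroll: 200 - 250 = -50, taxes: 800 + 250 = 1050. Balances: payroll=-50, taxes=1050
Event 2 (transfer 250 taxes -> payroll): taxes: 1050 - 250 = 800, payroll: -50 + 250 = 200. Balances: payroll=200, taxes=800
Event 3 (withdraw 150 from payroll): payroll: 200 - 150 = 50. Balances: payroll=50, taxes=800
Event 4 (transfer 200 payroll -> taxes): payroll: 50 - 200 = -150, taxes: 800 + 200 = 1000. Balances: payroll=-150, taxes=1000

Final balance of payroll: -150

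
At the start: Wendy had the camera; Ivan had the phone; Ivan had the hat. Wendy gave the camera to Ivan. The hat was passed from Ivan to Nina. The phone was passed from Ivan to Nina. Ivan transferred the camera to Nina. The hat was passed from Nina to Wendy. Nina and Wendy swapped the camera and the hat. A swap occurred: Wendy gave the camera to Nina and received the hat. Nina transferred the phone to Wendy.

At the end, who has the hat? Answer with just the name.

Answer: Wendy

Derivation:
Tracking all object holders:
Start: camera:Wendy, phone:Ivan, hat:Ivan
Event 1 (give camera: Wendy -> Ivan). State: camera:Ivan, phone:Ivan, hat:Ivan
Event 2 (give hat: Ivan -> Nina). State: camera:Ivan, phone:Ivan, hat:Nina
Event 3 (give phone: Ivan -> Nina). State: camera:Ivan, phone:Nina, hat:Nina
Event 4 (give camera: Ivan -> Nina). State: camera:Nina, phone:Nina, hat:Nina
Event 5 (give hat: Nina -> Wendy). State: camera:Nina, phone:Nina, hat:Wendy
Event 6 (swap camera<->hat: now camera:Wendy, hat:Nina). State: camera:Wendy, phone:Nina, hat:Nina
Event 7 (swap camera<->hat: now camera:Nina, hat:Wendy). State: camera:Nina, phone:Nina, hat:Wendy
Event 8 (give phone: Nina -> Wendy). State: camera:Nina, phone:Wendy, hat:Wendy

Final state: camera:Nina, phone:Wendy, hat:Wendy
The hat is held by Wendy.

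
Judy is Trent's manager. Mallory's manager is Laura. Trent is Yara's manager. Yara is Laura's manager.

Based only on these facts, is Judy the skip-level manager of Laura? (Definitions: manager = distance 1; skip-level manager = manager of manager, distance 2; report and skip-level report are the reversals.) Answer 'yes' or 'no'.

Reconstructing the manager chain from the given facts:
  Judy -> Trent -> Yara -> Laura -> Mallory
(each arrow means 'manager of the next')
Positions in the chain (0 = top):
  position of Judy: 0
  position of Trent: 1
  position of Yara: 2
  position of Laura: 3
  position of Mallory: 4

Judy is at position 0, Laura is at position 3; signed distance (j - i) = 3.
'skip-level manager' requires j - i = 2. Actual distance is 3, so the relation does NOT hold.

Answer: no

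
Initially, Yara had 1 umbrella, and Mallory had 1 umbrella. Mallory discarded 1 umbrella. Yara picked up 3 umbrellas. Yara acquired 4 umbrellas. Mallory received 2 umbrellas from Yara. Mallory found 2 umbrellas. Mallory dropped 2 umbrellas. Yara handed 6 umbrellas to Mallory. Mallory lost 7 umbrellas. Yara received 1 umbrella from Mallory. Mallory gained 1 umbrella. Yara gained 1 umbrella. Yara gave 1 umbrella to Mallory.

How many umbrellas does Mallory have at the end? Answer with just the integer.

Tracking counts step by step:
Start: Yara=1, Mallory=1
Event 1 (Mallory -1): Mallory: 1 -> 0. State: Yara=1, Mallory=0
Event 2 (Yara +3): Yara: 1 -> 4. State: Yara=4, Mallory=0
Event 3 (Yara +4): Yara: 4 -> 8. State: Yara=8, Mallory=0
Event 4 (Yara -> Mallory, 2): Yara: 8 -> 6, Mallory: 0 -> 2. State: Yara=6, Mallory=2
Event 5 (Mallory +2): Mallory: 2 -> 4. State: Yara=6, Mallory=4
Event 6 (Mallory -2): Mallory: 4 -> 2. State: Yara=6, Mallory=2
Event 7 (Yara -> Mallory, 6): Yara: 6 -> 0, Mallory: 2 -> 8. State: Yara=0, Mallory=8
Event 8 (Mallory -7): Mallory: 8 -> 1. State: Yara=0, Mallory=1
Event 9 (Mallory -> Yara, 1): Mallory: 1 -> 0, Yara: 0 -> 1. State: Yara=1, Mallory=0
Event 10 (Mallory +1): Mallory: 0 -> 1. State: Yara=1, Mallory=1
Event 11 (Yara +1): Yara: 1 -> 2. State: Yara=2, Mallory=1
Event 12 (Yara -> Mallory, 1): Yara: 2 -> 1, Mallory: 1 -> 2. State: Yara=1, Mallory=2

Mallory's final count: 2

Answer: 2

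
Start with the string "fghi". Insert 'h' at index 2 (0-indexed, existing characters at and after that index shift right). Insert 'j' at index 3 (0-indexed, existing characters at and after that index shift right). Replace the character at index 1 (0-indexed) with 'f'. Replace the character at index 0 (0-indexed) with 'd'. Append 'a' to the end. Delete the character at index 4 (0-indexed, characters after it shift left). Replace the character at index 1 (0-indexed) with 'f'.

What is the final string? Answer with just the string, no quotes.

Answer: dfhjia

Derivation:
Applying each edit step by step:
Start: "fghi"
Op 1 (insert 'h' at idx 2): "fghi" -> "fghhi"
Op 2 (insert 'j' at idx 3): "fghhi" -> "fghjhi"
Op 3 (replace idx 1: 'g' -> 'f'): "fghjhi" -> "ffhjhi"
Op 4 (replace idx 0: 'f' -> 'd'): "ffhjhi" -> "dfhjhi"
Op 5 (append 'a'): "dfhjhi" -> "dfhjhia"
Op 6 (delete idx 4 = 'h'): "dfhjhia" -> "dfhjia"
Op 7 (replace idx 1: 'f' -> 'f'): "dfhjia" -> "dfhjia"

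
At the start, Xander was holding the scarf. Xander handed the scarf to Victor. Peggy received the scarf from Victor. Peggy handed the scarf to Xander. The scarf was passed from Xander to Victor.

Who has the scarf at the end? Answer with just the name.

Answer: Victor

Derivation:
Tracking the scarf through each event:
Start: Xander has the scarf.
After event 1: Victor has the scarf.
After event 2: Peggy has the scarf.
After event 3: Xander has the scarf.
After event 4: Victor has the scarf.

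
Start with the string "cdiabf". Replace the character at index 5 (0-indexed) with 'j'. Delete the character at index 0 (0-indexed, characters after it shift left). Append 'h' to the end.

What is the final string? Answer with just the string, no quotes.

Applying each edit step by step:
Start: "cdiabf"
Op 1 (replace idx 5: 'f' -> 'j'): "cdiabf" -> "cdiabj"
Op 2 (delete idx 0 = 'c'): "cdiabj" -> "diabj"
Op 3 (append 'h'): "diabj" -> "diabjh"

Answer: diabjh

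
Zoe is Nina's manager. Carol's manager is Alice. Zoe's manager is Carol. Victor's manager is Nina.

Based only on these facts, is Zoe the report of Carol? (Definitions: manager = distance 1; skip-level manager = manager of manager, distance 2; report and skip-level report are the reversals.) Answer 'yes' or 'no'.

Answer: yes

Derivation:
Reconstructing the manager chain from the given facts:
  Alice -> Carol -> Zoe -> Nina -> Victor
(each arrow means 'manager of the next')
Positions in the chain (0 = top):
  position of Alice: 0
  position of Carol: 1
  position of Zoe: 2
  position of Nina: 3
  position of Victor: 4

Zoe is at position 2, Carol is at position 1; signed distance (j - i) = -1.
'report' requires j - i = -1. Actual distance is -1, so the relation HOLDS.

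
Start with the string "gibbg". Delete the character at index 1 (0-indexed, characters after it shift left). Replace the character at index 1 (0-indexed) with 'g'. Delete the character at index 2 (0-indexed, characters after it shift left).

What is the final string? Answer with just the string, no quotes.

Answer: ggg

Derivation:
Applying each edit step by step:
Start: "gibbg"
Op 1 (delete idx 1 = 'i'): "gibbg" -> "gbbg"
Op 2 (replace idx 1: 'b' -> 'g'): "gbbg" -> "ggbg"
Op 3 (delete idx 2 = 'b'): "ggbg" -> "ggg"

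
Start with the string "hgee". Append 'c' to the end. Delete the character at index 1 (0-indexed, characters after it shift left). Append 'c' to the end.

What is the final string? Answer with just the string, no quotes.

Applying each edit step by step:
Start: "hgee"
Op 1 (append 'c'): "hgee" -> "hgeec"
Op 2 (delete idx 1 = 'g'): "hgeec" -> "heec"
Op 3 (append 'c'): "heec" -> "heecc"

Answer: heecc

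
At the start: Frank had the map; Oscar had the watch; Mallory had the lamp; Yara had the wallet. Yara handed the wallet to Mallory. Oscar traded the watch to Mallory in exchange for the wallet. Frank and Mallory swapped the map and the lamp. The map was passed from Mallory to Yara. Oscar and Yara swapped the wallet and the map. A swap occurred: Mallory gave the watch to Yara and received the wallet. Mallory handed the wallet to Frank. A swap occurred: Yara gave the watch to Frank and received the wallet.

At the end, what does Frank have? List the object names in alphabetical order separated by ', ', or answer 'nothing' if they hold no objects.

Tracking all object holders:
Start: map:Frank, watch:Oscar, lamp:Mallory, wallet:Yara
Event 1 (give wallet: Yara -> Mallory). State: map:Frank, watch:Oscar, lamp:Mallory, wallet:Mallory
Event 2 (swap watch<->wallet: now watch:Mallory, wallet:Oscar). State: map:Frank, watch:Mallory, lamp:Mallory, wallet:Oscar
Event 3 (swap map<->lamp: now map:Mallory, lamp:Frank). State: map:Mallory, watch:Mallory, lamp:Frank, wallet:Oscar
Event 4 (give map: Mallory -> Yara). State: map:Yara, watch:Mallory, lamp:Frank, wallet:Oscar
Event 5 (swap wallet<->map: now wallet:Yara, map:Oscar). State: map:Oscar, watch:Mallory, lamp:Frank, wallet:Yara
Event 6 (swap watch<->wallet: now watch:Yara, wallet:Mallory). State: map:Oscar, watch:Yara, lamp:Frank, wallet:Mallory
Event 7 (give wallet: Mallory -> Frank). State: map:Oscar, watch:Yara, lamp:Frank, wallet:Frank
Event 8 (swap watch<->wallet: now watch:Frank, wallet:Yara). State: map:Oscar, watch:Frank, lamp:Frank, wallet:Yara

Final state: map:Oscar, watch:Frank, lamp:Frank, wallet:Yara
Frank holds: lamp, watch.

Answer: lamp, watch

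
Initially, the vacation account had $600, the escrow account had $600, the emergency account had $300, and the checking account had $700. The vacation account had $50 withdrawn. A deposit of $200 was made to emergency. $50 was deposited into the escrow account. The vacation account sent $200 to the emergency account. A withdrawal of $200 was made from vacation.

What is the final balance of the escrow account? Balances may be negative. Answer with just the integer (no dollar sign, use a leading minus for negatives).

Tracking account balances step by step:
Start: vacation=600, escrow=600, emergency=300, checking=700
Event 1 (withdraw 50 from vacation): vacation: 600 - 50 = 550. Balances: vacation=550, escrow=600, emergency=300, checking=700
Event 2 (deposit 200 to emergency): emergency: 300 + 200 = 500. Balances: vacation=550, escrow=600, emergency=500, checking=700
Event 3 (deposit 50 to escrow): escrow: 600 + 50 = 650. Balances: vacation=550, escrow=650, emergency=500, checking=700
Event 4 (transfer 200 vacation -> emergency): vacation: 550 - 200 = 350, emergency: 500 + 200 = 700. Balances: vacation=350, escrow=650, emergency=700, checking=700
Event 5 (withdraw 200 from vacation): vacation: 350 - 200 = 150. Balances: vacation=150, escrow=650, emergency=700, checking=700

Final balance of escrow: 650

Answer: 650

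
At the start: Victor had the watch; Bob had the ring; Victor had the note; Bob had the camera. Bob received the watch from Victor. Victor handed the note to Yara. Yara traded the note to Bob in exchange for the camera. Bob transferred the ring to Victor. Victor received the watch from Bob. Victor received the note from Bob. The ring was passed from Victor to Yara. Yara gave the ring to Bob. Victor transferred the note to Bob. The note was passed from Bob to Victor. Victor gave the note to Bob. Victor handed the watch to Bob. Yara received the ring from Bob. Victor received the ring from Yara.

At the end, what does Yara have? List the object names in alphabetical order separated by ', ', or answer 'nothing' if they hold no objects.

Answer: camera

Derivation:
Tracking all object holders:
Start: watch:Victor, ring:Bob, note:Victor, camera:Bob
Event 1 (give watch: Victor -> Bob). State: watch:Bob, ring:Bob, note:Victor, camera:Bob
Event 2 (give note: Victor -> Yara). State: watch:Bob, ring:Bob, note:Yara, camera:Bob
Event 3 (swap note<->camera: now note:Bob, camera:Yara). State: watch:Bob, ring:Bob, note:Bob, camera:Yara
Event 4 (give ring: Bob -> Victor). State: watch:Bob, ring:Victor, note:Bob, camera:Yara
Event 5 (give watch: Bob -> Victor). State: watch:Victor, ring:Victor, note:Bob, camera:Yara
Event 6 (give note: Bob -> Victor). State: watch:Victor, ring:Victor, note:Victor, camera:Yara
Event 7 (give ring: Victor -> Yara). State: watch:Victor, ring:Yara, note:Victor, camera:Yara
Event 8 (give ring: Yara -> Bob). State: watch:Victor, ring:Bob, note:Victor, camera:Yara
Event 9 (give note: Victor -> Bob). State: watch:Victor, ring:Bob, note:Bob, camera:Yara
Event 10 (give note: Bob -> Victor). State: watch:Victor, ring:Bob, note:Victor, camera:Yara
Event 11 (give note: Victor -> Bob). State: watch:Victor, ring:Bob, note:Bob, camera:Yara
Event 12 (give watch: Victor -> Bob). State: watch:Bob, ring:Bob, note:Bob, camera:Yara
Event 13 (give ring: Bob -> Yara). State: watch:Bob, ring:Yara, note:Bob, camera:Yara
Event 14 (give ring: Yara -> Victor). State: watch:Bob, ring:Victor, note:Bob, camera:Yara

Final state: watch:Bob, ring:Victor, note:Bob, camera:Yara
Yara holds: camera.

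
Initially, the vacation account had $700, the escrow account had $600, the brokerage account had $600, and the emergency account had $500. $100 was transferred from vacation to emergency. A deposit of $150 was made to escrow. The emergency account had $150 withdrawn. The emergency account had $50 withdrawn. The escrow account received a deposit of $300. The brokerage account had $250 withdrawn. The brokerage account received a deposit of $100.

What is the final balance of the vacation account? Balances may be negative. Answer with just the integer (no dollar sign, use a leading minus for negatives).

Tracking account balances step by step:
Start: vacation=700, escrow=600, brokerage=600, emergency=500
Event 1 (transfer 100 vacation -> emergency): vacation: 700 - 100 = 600, emergency: 500 + 100 = 600. Balances: vacation=600, escrow=600, brokerage=600, emergency=600
Event 2 (deposit 150 to escrow): escrow: 600 + 150 = 750. Balances: vacation=600, escrow=750, brokerage=600, emergency=600
Event 3 (withdraw 150 from emergency): emergency: 600 - 150 = 450. Balances: vacation=600, escrow=750, brokerage=600, emergency=450
Event 4 (withdraw 50 from emergency): emergency: 450 - 50 = 400. Balances: vacation=600, escrow=750, brokerage=600, emergency=400
Event 5 (deposit 300 to escrow): escrow: 750 + 300 = 1050. Balances: vacation=600, escrow=1050, brokerage=600, emergency=400
Event 6 (withdraw 250 from brokerage): brokerage: 600 - 250 = 350. Balances: vacation=600, escrow=1050, brokerage=350, emergency=400
Event 7 (deposit 100 to brokerage): brokerage: 350 + 100 = 450. Balances: vacation=600, escrow=1050, brokerage=450, emergency=400

Final balance of vacation: 600

Answer: 600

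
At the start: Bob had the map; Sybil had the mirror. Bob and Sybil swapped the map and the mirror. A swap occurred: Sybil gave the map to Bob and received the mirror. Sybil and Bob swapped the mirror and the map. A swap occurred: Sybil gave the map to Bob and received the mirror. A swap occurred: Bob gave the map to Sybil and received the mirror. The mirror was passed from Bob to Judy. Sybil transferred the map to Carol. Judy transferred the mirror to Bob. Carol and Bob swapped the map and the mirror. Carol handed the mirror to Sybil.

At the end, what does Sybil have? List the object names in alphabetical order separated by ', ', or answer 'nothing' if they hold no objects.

Answer: mirror

Derivation:
Tracking all object holders:
Start: map:Bob, mirror:Sybil
Event 1 (swap map<->mirror: now map:Sybil, mirror:Bob). State: map:Sybil, mirror:Bob
Event 2 (swap map<->mirror: now map:Bob, mirror:Sybil). State: map:Bob, mirror:Sybil
Event 3 (swap mirror<->map: now mirror:Bob, map:Sybil). State: map:Sybil, mirror:Bob
Event 4 (swap map<->mirror: now map:Bob, mirror:Sybil). State: map:Bob, mirror:Sybil
Event 5 (swap map<->mirror: now map:Sybil, mirror:Bob). State: map:Sybil, mirror:Bob
Event 6 (give mirror: Bob -> Judy). State: map:Sybil, mirror:Judy
Event 7 (give map: Sybil -> Carol). State: map:Carol, mirror:Judy
Event 8 (give mirror: Judy -> Bob). State: map:Carol, mirror:Bob
Event 9 (swap map<->mirror: now map:Bob, mirror:Carol). State: map:Bob, mirror:Carol
Event 10 (give mirror: Carol -> Sybil). State: map:Bob, mirror:Sybil

Final state: map:Bob, mirror:Sybil
Sybil holds: mirror.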